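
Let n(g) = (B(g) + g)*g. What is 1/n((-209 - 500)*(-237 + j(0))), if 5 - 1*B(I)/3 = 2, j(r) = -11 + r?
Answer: 1/30918474712 ≈ 3.2343e-11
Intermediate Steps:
B(I) = 9 (B(I) = 15 - 3*2 = 15 - 6 = 9)
n(g) = g*(9 + g) (n(g) = (9 + g)*g = g*(9 + g))
1/n((-209 - 500)*(-237 + j(0))) = 1/(((-209 - 500)*(-237 + (-11 + 0)))*(9 + (-209 - 500)*(-237 + (-11 + 0)))) = 1/((-709*(-237 - 11))*(9 - 709*(-237 - 11))) = 1/((-709*(-248))*(9 - 709*(-248))) = 1/(175832*(9 + 175832)) = 1/(175832*175841) = 1/30918474712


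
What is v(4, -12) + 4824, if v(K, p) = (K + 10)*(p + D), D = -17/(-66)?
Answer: 153767/33 ≈ 4659.6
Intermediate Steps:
D = 17/66 (D = -17*(-1)/66 = -1*(-17/66) = 17/66 ≈ 0.25758)
v(K, p) = (10 + K)*(17/66 + p) (v(K, p) = (K + 10)*(p + 17/66) = (10 + K)*(17/66 + p))
v(4, -12) + 4824 = (85/33 + 10*(-12) + (17/66)*4 + 4*(-12)) + 4824 = (85/33 - 120 + 34/33 - 48) + 4824 = -5425/33 + 4824 = 153767/33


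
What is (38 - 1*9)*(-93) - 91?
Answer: -2788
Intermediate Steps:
(38 - 1*9)*(-93) - 91 = (38 - 9)*(-93) - 91 = 29*(-93) - 91 = -2697 - 91 = -2788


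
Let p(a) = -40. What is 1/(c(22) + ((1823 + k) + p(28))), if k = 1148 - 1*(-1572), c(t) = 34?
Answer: 1/4537 ≈ 0.00022041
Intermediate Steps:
k = 2720 (k = 1148 + 1572 = 2720)
1/(c(22) + ((1823 + k) + p(28))) = 1/(34 + ((1823 + 2720) - 40)) = 1/(34 + (4543 - 40)) = 1/(34 + 4503) = 1/4537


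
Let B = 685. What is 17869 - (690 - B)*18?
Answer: 17779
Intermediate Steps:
17869 - (690 - B)*18 = 17869 - (690 - 1*685)*18 = 17869 - (690 - 685)*18 = 17869 - 5*18 = 17869 - 1*90 = 17869 - 90 = 17779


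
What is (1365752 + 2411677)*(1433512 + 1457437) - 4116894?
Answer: 10920350473227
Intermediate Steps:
(1365752 + 2411677)*(1433512 + 1457437) - 4116894 = 3777429*2890949 - 4116894 = 10920354590121 - 4116894 = 10920350473227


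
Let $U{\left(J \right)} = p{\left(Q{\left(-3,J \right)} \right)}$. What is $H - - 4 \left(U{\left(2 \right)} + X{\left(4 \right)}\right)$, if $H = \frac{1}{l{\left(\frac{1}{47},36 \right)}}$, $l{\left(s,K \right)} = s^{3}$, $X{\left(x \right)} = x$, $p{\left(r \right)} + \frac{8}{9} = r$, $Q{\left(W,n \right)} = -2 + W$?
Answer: $\frac{934339}{9} \approx 1.0382 \cdot 10^{5}$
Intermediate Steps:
$p{\left(r \right)} = - \frac{8}{9} + r$
$U{\left(J \right)} = - \frac{53}{9}$ ($U{\left(J \right)} = - \frac{8}{9} - 5 = - \frac{53}{9}$)
$H = 103823$ ($H = \frac{1}{\left(\frac{1}{47}\right)^{3}} = \frac{1}{\frac{1}{103823}} = 103823$)
$H - - 4 \left(U{\left(2 \right)} + X{\left(4 \right)}\right) = 103823 - - 4 \left(- \frac{53}{9} + 4\right) = 103823 - \left(-4\right) \left(- \frac{17}{9}\right) = 103823 - \frac{68}{9} = \frac{934339}{9}$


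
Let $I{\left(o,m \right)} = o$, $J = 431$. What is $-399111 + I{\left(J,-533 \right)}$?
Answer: $-398680$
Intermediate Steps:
$-399111 + I{\left(J,-533 \right)} = -399111 + 431 = -398680$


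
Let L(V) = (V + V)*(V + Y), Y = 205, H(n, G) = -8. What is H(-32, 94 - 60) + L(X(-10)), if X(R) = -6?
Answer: -2396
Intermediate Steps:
L(V) = 2*V*(205 + V) (L(V) = (V + V)*(V + 205) = (2*V)*(205 + V) = 2*V*(205 + V))
H(-32, 94 - 60) + L(X(-10)) = -8 + 2*(-6)*(205 - 6) = -8 + 2*(-6)*199 = -8 - 2388 = -2396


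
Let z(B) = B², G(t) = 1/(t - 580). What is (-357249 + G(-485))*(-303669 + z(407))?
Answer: 10502499014344/213 ≈ 4.9308e+10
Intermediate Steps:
G(t) = 1/(-580 + t)
(-357249 + G(-485))*(-303669 + z(407)) = (-357249 + 1/(-580 - 485))*(-303669 + 407²) = (-357249 + 1/(-1065))*(-303669 + 165649) = (-357249 - 1/1065)*(-138020) = -380470186/1065*(-138020) = 10502499014344/213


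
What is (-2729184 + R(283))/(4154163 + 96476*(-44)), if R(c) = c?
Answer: 2728901/90781 ≈ 30.060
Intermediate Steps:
(-2729184 + R(283))/(4154163 + 96476*(-44)) = (-2729184 + 283)/(4154163 + 96476*(-44)) = -2728901/(4154163 - 4244944) = -2728901/(-90781) = -2728901*(-1/90781) = 2728901/90781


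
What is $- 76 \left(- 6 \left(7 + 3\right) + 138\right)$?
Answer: $-5928$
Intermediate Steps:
$- 76 \left(- 6 \left(7 + 3\right) + 138\right) = - 76 \left(\left(-6\right) 10 + 138\right) = - 76 \left(-60 + 138\right) = \left(-76\right) 78 = -5928$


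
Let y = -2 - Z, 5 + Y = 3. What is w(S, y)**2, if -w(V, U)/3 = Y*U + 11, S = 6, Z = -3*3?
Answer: 81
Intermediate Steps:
Z = -9
Y = -2 (Y = -5 + 3 = -2)
y = 7 (y = -2 - 1*(-9) = -2 + 9 = 7)
w(V, U) = -33 + 6*U (w(V, U) = -3*(-2*U + 11) = -3*(11 - 2*U) = -33 + 6*U)
w(S, y)**2 = (-33 + 6*7)**2 = (-33 + 42)**2 = 9**2 = 81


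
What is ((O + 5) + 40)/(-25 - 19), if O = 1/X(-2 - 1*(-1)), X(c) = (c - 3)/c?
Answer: -181/176 ≈ -1.0284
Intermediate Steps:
X(c) = (-3 + c)/c
O = ¼ (O = 1/((-3 + (-2 - 1*(-1)))/(-2 - 1*(-1))) = 1/((-3 + (-2 + 1))/(-2 + 1)) = 1/((-3 - 1)/(-1)) = 1/(-1*(-4)) = 1/4 = ¼ ≈ 0.25000)
((O + 5) + 40)/(-25 - 19) = ((¼ + 5) + 40)/(-25 - 19) = (21/4 + 40)/(-44) = -1/44*181/4 = -181/176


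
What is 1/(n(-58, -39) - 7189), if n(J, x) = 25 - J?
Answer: -1/7106 ≈ -0.00014073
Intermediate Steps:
1/(n(-58, -39) - 7189) = 1/((25 - 1*(-58)) - 7189) = 1/((25 + 58) - 7189) = 1/(83 - 7189) = 1/(-7106) = -1/7106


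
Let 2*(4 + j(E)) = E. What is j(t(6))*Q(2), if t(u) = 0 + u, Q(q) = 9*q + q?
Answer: -20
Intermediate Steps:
Q(q) = 10*q
t(u) = u
j(E) = -4 + E/2
j(t(6))*Q(2) = (-4 + (½)*6)*(10*2) = (-4 + 3)*20 = -1*20 = -20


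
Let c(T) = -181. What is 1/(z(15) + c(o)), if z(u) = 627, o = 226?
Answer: 1/446 ≈ 0.0022422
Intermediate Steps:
1/(z(15) + c(o)) = 1/(627 - 181) = 1/446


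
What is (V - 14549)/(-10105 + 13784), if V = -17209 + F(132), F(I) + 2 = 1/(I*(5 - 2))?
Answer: -12576959/1456884 ≈ -8.6328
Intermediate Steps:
F(I) = -2 + 1/(3*I) (F(I) = -2 + 1/(I*(5 - 2)) = -2 + 1/(I*3) = -2 + 1/(3*I))
V = -6815555/396 (V = -17209 + (-2 + (⅓)/132) = -17209 + (-2 + (⅓)*(1/132)) = -17209 + (-2 + 1/396) = -17209 - 791/396 = -6815555/396 ≈ -17211.)
(V - 14549)/(-10105 + 13784) = (-6815555/396 - 14549)/(-10105 + 13784) = -12576959/396/3679 = -12576959/396*1/3679 = -12576959/1456884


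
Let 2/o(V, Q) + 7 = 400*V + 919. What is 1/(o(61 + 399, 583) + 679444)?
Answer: 92456/62818674465 ≈ 1.4718e-6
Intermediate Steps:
o(V, Q) = 2/(912 + 400*V) (o(V, Q) = 2/(-7 + (400*V + 919)) = 2/(-7 + (919 + 400*V)) = 2/(912 + 400*V))
1/(o(61 + 399, 583) + 679444) = 1/(1/(8*(57 + 25*(61 + 399))) + 679444) = 1/(1/(8*(57 + 25*460)) + 679444) = 1/(1/(8*(57 + 11500)) + 679444) = 1/((⅛)/11557 + 679444) = 1/((⅛)*(1/11557) + 679444) = 1/(1/92456 + 679444) = 1/(62818674465/92456) = 92456/62818674465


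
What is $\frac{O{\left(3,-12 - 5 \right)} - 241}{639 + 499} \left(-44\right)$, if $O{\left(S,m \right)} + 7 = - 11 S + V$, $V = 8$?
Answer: $\frac{6006}{569} \approx 10.555$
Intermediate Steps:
$O{\left(S,m \right)} = 1 - 11 S$ ($O{\left(S,m \right)} = -7 - \left(-8 + 11 S\right) = 1 - 11 S$)
$\frac{O{\left(3,-12 - 5 \right)} - 241}{639 + 499} \left(-44\right) = \frac{\left(1 - 33\right) - 241}{639 + 499} \left(-44\right) = \frac{\left(1 - 33\right) - 241}{1138} \left(-44\right) = \left(-32 - 241\right) \frac{1}{1138} \left(-44\right) = \left(-273\right) \frac{1}{1138} \left(-44\right) = \left(- \frac{273}{1138}\right) \left(-44\right) = \frac{6006}{569}$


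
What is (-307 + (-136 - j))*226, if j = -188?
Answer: -57630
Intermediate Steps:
(-307 + (-136 - j))*226 = (-307 + (-136 - 1*(-188)))*226 = (-307 + (-136 + 188))*226 = (-307 + 52)*226 = -255*226 = -57630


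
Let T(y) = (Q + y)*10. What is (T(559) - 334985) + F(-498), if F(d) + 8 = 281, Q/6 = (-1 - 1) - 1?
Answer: -329302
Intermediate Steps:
Q = -18 (Q = 6*((-1 - 1) - 1) = 6*(-2 - 1) = 6*(-3) = -18)
F(d) = 273 (F(d) = -8 + 281 = 273)
T(y) = -180 + 10*y (T(y) = (-18 + y)*10 = -180 + 10*y)
(T(559) - 334985) + F(-498) = ((-180 + 10*559) - 334985) + 273 = ((-180 + 5590) - 334985) + 273 = (5410 - 334985) + 273 = -329575 + 273 = -329302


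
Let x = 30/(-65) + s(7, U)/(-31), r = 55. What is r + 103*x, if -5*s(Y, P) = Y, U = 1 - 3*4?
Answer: 24408/2015 ≈ 12.113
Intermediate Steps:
U = -11 (U = 1 - 12 = -11)
s(Y, P) = -Y/5
x = -839/2015 (x = 30/(-65) - ⅕*7/(-31) = 30*(-1/65) - 7/5*(-1/31) = -6/13 + 7/155 = -839/2015 ≈ -0.41638)
r + 103*x = 55 + 103*(-839/2015) = 55 - 86417/2015 = 24408/2015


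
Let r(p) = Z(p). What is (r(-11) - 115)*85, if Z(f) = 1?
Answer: -9690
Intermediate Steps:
r(p) = 1
(r(-11) - 115)*85 = (1 - 115)*85 = -114*85 = -9690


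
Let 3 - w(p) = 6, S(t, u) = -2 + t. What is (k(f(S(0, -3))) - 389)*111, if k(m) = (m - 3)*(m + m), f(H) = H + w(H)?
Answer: -34299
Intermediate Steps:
w(p) = -3 (w(p) = 3 - 1*6 = 3 - 6 = -3)
f(H) = -3 + H (f(H) = H - 3 = -3 + H)
k(m) = 2*m*(-3 + m) (k(m) = (-3 + m)*(2*m) = 2*m*(-3 + m))
(k(f(S(0, -3))) - 389)*111 = (2*(-3 + (-2 + 0))*(-3 + (-3 + (-2 + 0))) - 389)*111 = (2*(-3 - 2)*(-3 + (-3 - 2)) - 389)*111 = (2*(-5)*(-3 - 5) - 389)*111 = (2*(-5)*(-8) - 389)*111 = (80 - 389)*111 = -309*111 = -34299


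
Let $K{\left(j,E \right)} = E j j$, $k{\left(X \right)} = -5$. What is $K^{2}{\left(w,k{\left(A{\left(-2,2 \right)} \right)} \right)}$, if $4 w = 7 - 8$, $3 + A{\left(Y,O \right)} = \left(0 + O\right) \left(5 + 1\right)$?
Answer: $\frac{25}{256} \approx 0.097656$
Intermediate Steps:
$A{\left(Y,O \right)} = -3 + 6 O$ ($A{\left(Y,O \right)} = -3 + \left(0 + O\right) \left(5 + 1\right) = -3 + O 6 = -3 + 6 O$)
$w = - \frac{1}{4}$ ($w = \frac{7 - 8}{4} = \frac{1}{4} \left(-1\right) = - \frac{1}{4} \approx -0.25$)
$K{\left(j,E \right)} = E j^{2}$
$K^{2}{\left(w,k{\left(A{\left(-2,2 \right)} \right)} \right)} = \left(- 5 \left(- \frac{1}{4}\right)^{2}\right)^{2} = \left(\left(-5\right) \frac{1}{16}\right)^{2} = \left(- \frac{5}{16}\right)^{2} = \frac{25}{256}$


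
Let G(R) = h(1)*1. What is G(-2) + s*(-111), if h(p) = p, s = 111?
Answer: -12320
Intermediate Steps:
G(R) = 1 (G(R) = 1*1 = 1)
G(-2) + s*(-111) = 1 + 111*(-111) = 1 - 12321 = -12320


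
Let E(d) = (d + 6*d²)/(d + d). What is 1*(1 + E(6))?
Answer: 39/2 ≈ 19.500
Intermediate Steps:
E(d) = (d + 6*d²)/(2*d) (E(d) = (d + 6*d²)/((2*d)) = (d + 6*d²)*(1/(2*d)) = (d + 6*d²)/(2*d))
1*(1 + E(6)) = 1*(1 + (½ + 3*6)) = 1*(1 + (½ + 18)) = 1*(1 + 37/2) = 1*(39/2) = 39/2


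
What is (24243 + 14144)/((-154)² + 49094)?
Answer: 38387/72810 ≈ 0.52722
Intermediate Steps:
(24243 + 14144)/((-154)² + 49094) = 38387/(23716 + 49094) = 38387/72810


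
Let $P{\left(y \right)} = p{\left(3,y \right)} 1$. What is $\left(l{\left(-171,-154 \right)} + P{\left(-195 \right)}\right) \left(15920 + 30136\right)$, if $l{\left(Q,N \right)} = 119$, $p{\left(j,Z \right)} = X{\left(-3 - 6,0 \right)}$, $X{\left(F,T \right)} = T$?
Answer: $5480664$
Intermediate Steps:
$p{\left(j,Z \right)} = 0$
$P{\left(y \right)} = 0$ ($P{\left(y \right)} = 0 \cdot 1 = 0$)
$\left(l{\left(-171,-154 \right)} + P{\left(-195 \right)}\right) \left(15920 + 30136\right) = \left(119 + 0\right) \left(15920 + 30136\right) = 119 \cdot 46056 = 5480664$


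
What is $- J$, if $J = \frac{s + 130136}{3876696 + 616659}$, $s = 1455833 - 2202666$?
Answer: $\frac{616697}{4493355} \approx 0.13725$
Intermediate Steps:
$s = -746833$ ($s = 1455833 - 2202666 = -746833$)
$J = - \frac{616697}{4493355}$ ($J = \frac{-746833 + 130136}{3876696 + 616659} = - \frac{616697}{4493355} \approx -0.13725$)
$- J = \left(-1\right) \left(- \frac{616697}{4493355}\right) = \frac{616697}{4493355}$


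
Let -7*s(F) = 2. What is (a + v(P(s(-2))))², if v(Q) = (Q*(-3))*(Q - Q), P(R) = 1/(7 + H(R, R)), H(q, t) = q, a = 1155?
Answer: 1334025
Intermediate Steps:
s(F) = -2/7 (s(F) = -⅐*2 = -2/7)
P(R) = 1/(7 + R)
v(Q) = 0 (v(Q) = -3*Q*0 = 0)
(a + v(P(s(-2))))² = (1155 + 0)² = 1155² = 1334025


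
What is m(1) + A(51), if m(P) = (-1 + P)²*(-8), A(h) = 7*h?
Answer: 357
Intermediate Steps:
m(P) = -8*(-1 + P)²
m(1) + A(51) = -8*(-1 + 1)² + 7*51 = -8*0² + 357 = -8*0 + 357 = 0 + 357 = 357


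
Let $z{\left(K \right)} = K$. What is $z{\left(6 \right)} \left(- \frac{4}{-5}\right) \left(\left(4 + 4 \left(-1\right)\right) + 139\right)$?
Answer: $\frac{3336}{5} \approx 667.2$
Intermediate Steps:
$z{\left(6 \right)} \left(- \frac{4}{-5}\right) \left(\left(4 + 4 \left(-1\right)\right) + 139\right) = 6 \left(- \frac{4}{-5}\right) \left(\left(4 + 4 \left(-1\right)\right) + 139\right) = 6 \left(\left(-4\right) \left(- \frac{1}{5}\right)\right) \left(\left(4 - 4\right) + 139\right) = 6 \cdot \frac{4}{5} \left(0 + 139\right) = \frac{24}{5} \cdot 139 = \frac{3336}{5}$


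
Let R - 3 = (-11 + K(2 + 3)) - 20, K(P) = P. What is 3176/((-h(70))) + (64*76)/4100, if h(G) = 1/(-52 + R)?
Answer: 244156216/1025 ≈ 2.3820e+5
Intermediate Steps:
R = -23 (R = 3 + ((-11 + (2 + 3)) - 20) = 3 + ((-11 + 5) - 20) = 3 + (-6 - 20) = 3 - 26 = -23)
h(G) = -1/75 (h(G) = 1/(-52 - 23) = 1/(-75) = -1/75)
3176/((-h(70))) + (64*76)/4100 = 3176/((-1*(-1/75))) + (64*76)/4100 = 3176/(1/75) + 4864*(1/4100) = 3176*75 + 1216/1025 = 238200 + 1216/1025 = 244156216/1025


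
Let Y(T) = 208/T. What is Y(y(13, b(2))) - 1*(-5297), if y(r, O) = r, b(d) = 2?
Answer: 5313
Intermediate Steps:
Y(y(13, b(2))) - 1*(-5297) = 208/13 - 1*(-5297) = 208*(1/13) + 5297 = 16 + 5297 = 5313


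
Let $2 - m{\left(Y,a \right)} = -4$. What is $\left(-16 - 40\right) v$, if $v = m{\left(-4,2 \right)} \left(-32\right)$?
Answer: $10752$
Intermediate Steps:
$m{\left(Y,a \right)} = 6$ ($m{\left(Y,a \right)} = 2 - -4 = 2 + 4 = 6$)
$v = -192$ ($v = 6 \left(-32\right) = -192$)
$\left(-16 - 40\right) v = \left(-16 - 40\right) \left(-192\right) = \left(-56\right) \left(-192\right) = 10752$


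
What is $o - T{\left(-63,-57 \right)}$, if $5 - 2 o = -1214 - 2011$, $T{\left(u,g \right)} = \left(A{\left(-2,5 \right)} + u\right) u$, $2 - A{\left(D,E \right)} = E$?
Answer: $-2543$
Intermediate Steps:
$A{\left(D,E \right)} = 2 - E$
$T{\left(u,g \right)} = u \left(-3 + u\right)$ ($T{\left(u,g \right)} = \left(\left(2 - 5\right) + u\right) u = \left(-3 + u\right) u = u \left(-3 + u\right)$)
$o = 1615$ ($o = \frac{5}{2} - \frac{-1214 - 2011}{2} = \frac{5}{2} - - \frac{3225}{2} = \frac{5}{2} + \frac{3225}{2} = 1615$)
$o - T{\left(-63,-57 \right)} = 1615 - - 63 \left(-3 - 63\right) = 1615 - \left(-63\right) \left(-66\right) = 1615 - 4158 = -2543$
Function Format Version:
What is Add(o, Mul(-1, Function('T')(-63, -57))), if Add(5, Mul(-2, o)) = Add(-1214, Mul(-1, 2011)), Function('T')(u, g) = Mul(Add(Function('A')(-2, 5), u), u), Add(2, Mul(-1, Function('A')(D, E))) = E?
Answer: -2543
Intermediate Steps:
Function('A')(D, E) = Add(2, Mul(-1, E))
Function('T')(u, g) = Mul(u, Add(-3, u)) (Function('T')(u, g) = Mul(Add(Add(2, Mul(-1, 5)), u), u) = Mul(Add(Add(2, -5), u), u) = Mul(Add(-3, u), u) = Mul(u, Add(-3, u)))
o = 1615 (o = Add(Rational(5, 2), Mul(Rational(-1, 2), Add(-1214, Mul(-1, 2011)))) = Add(Rational(5, 2), Mul(Rational(-1, 2), Add(-1214, -2011))) = Add(Rational(5, 2), Mul(Rational(-1, 2), -3225)) = Add(Rational(5, 2), Rational(3225, 2)) = 1615)
Add(o, Mul(-1, Function('T')(-63, -57))) = Add(1615, Mul(-1, Mul(-63, Add(-3, -63)))) = Add(1615, Mul(-1, Mul(-63, -66))) = Add(1615, Mul(-1, 4158)) = Add(1615, -4158) = -2543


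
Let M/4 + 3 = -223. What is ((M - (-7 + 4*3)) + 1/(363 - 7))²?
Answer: 104718901609/126736 ≈ 8.2628e+5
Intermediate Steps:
M = -904 (M = -12 + 4*(-223) = -12 - 892 = -904)
((M - (-7 + 4*3)) + 1/(363 - 7))² = ((-904 - (-7 + 4*3)) + 1/(363 - 7))² = ((-904 - (-7 + 12)) + 1/356)² = ((-904 - 1*5) + 1/356)² = ((-904 - 5) + 1/356)² = (-909 + 1/356)² = (-323603/356)² = 104718901609/126736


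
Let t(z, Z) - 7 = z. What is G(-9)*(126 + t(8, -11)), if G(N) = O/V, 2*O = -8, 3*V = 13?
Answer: -1692/13 ≈ -130.15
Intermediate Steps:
V = 13/3 (V = (⅓)*13 = 13/3 ≈ 4.3333)
O = -4 (O = (½)*(-8) = -4)
t(z, Z) = 7 + z
G(N) = -12/13 (G(N) = -4/13/3 = -4*3/13 = -12/13)
G(-9)*(126 + t(8, -11)) = -12*(126 + (7 + 8))/13 = -12*(126 + 15)/13 = -12/13*141 = -1692/13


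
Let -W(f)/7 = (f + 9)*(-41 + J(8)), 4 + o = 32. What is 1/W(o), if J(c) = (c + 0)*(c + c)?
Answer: -1/22533 ≈ -4.4379e-5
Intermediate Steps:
o = 28 (o = -4 + 32 = 28)
J(c) = 2*c**2 (J(c) = c*(2*c) = 2*c**2)
W(f) = -5481 - 609*f (W(f) = -7*(f + 9)*(-41 + 2*8**2) = -7*(9 + f)*(-41 + 2*64) = -7*(9 + f)*(-41 + 128) = -7*(9 + f)*87 = -7*(783 + 87*f) = -5481 - 609*f)
1/W(o) = 1/(-5481 - 609*28) = 1/(-5481 - 17052) = 1/(-22533) = -1/22533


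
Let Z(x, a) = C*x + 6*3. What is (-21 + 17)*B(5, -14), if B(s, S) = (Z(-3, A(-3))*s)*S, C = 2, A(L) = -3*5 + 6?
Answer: 3360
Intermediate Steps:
A(L) = -9 (A(L) = -15 + 6 = -9)
Z(x, a) = 18 + 2*x (Z(x, a) = 2*x + 6*3 = 2*x + 18 = 18 + 2*x)
B(s, S) = 12*S*s (B(s, S) = ((18 + 2*(-3))*s)*S = ((18 - 6)*s)*S = (12*s)*S = 12*S*s)
(-21 + 17)*B(5, -14) = (-21 + 17)*(12*(-14)*5) = -4*(-840) = 3360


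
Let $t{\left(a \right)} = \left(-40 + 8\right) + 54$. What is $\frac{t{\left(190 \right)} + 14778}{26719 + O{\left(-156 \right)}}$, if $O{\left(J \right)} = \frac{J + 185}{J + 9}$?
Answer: $\frac{135975}{245479} \approx 0.55392$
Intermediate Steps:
$t{\left(a \right)} = 22$ ($t{\left(a \right)} = -32 + 54 = 22$)
$O{\left(J \right)} = \frac{185 + J}{9 + J}$
$\frac{t{\left(190 \right)} + 14778}{26719 + O{\left(-156 \right)}} = \frac{22 + 14778}{26719 + \frac{185 - 156}{9 - 156}} = \frac{14800}{26719 + \frac{1}{-147} \cdot 29} = \frac{14800}{26719 - \frac{29}{147}} = \frac{14800}{\frac{3927664}{147}} = 14800 \cdot \frac{147}{3927664} = \frac{135975}{245479}$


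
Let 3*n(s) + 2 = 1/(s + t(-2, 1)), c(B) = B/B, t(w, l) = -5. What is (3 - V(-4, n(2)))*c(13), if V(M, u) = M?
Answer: 7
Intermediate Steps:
c(B) = 1
n(s) = -⅔ + 1/(3*(-5 + s)) (n(s) = -⅔ + 1/(3*(s - 5)) = -⅔ + 1/(3*(-5 + s)))
(3 - V(-4, n(2)))*c(13) = (3 - 1*(-4))*1 = (3 + 4)*1 = 7*1 = 7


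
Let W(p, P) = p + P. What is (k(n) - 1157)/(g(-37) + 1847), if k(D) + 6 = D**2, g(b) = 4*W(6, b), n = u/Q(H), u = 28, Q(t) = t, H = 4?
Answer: -1114/1723 ≈ -0.64655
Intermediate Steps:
W(p, P) = P + p
n = 7 (n = 28/4 = 28*(1/4) = 7)
g(b) = 24 + 4*b (g(b) = 4*(b + 6) = 4*(6 + b) = 24 + 4*b)
k(D) = -6 + D**2
(k(n) - 1157)/(g(-37) + 1847) = ((-6 + 7**2) - 1157)/((24 + 4*(-37)) + 1847) = ((-6 + 49) - 1157)/((24 - 148) + 1847) = (43 - 1157)/(-124 + 1847) = -1114/1723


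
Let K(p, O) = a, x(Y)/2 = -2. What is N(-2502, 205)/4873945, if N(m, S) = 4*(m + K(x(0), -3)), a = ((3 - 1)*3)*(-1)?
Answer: -10032/4873945 ≈ -0.0020583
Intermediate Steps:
x(Y) = -4 (x(Y) = 2*(-2) = -4)
a = -6 (a = (2*3)*(-1) = 6*(-1) = -6)
K(p, O) = -6
N(m, S) = -24 + 4*m (N(m, S) = 4*(m - 6) = 4*(-6 + m) = -24 + 4*m)
N(-2502, 205)/4873945 = (-24 + 4*(-2502))/4873945 = (-24 - 10008)*(1/4873945) = -10032*1/4873945 = -10032/4873945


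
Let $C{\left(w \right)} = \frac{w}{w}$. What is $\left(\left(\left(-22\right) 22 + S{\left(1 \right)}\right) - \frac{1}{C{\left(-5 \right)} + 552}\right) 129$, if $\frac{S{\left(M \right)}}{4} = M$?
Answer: $- \frac{34241889}{553} \approx -61920.0$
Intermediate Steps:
$C{\left(w \right)} = 1$
$S{\left(M \right)} = 4 M$
$\left(\left(\left(-22\right) 22 + S{\left(1 \right)}\right) - \frac{1}{C{\left(-5 \right)} + 552}\right) 129 = \left(\left(\left(-22\right) 22 + 4 \cdot 1\right) - \frac{1}{1 + 552}\right) 129 = \left(\left(-484 + 4\right) - \frac{1}{553}\right) 129 = \left(-480 - \frac{1}{553}\right) 129 = \left(- \frac{265441}{553}\right) 129 = - \frac{34241889}{553}$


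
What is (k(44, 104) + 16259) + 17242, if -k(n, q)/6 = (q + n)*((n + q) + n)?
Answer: -136995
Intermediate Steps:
k(n, q) = -6*(n + q)*(q + 2*n) (k(n, q) = -6*(q + n)*((n + q) + n) = -6*(n + q)*(q + 2*n))
(k(44, 104) + 16259) + 17242 = ((-12*44² - 6*104² - 18*44*104) + 16259) + 17242 = ((-12*1936 - 6*10816 - 82368) + 16259) + 17242 = ((-23232 - 64896 - 82368) + 16259) + 17242 = (-170496 + 16259) + 17242 = -154237 + 17242 = -136995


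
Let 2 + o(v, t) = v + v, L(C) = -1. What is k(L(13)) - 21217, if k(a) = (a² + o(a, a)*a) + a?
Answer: -21213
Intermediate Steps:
o(v, t) = -2 + 2*v (o(v, t) = -2 + (v + v) = -2 + 2*v)
k(a) = a + a² + a*(-2 + 2*a) (k(a) = (a² + (-2 + 2*a)*a) + a = (a² + a*(-2 + 2*a)) + a = a + a² + a*(-2 + 2*a))
k(L(13)) - 21217 = -(-1 + 3*(-1)) - 21217 = -(-1 - 3) - 21217 = -1*(-4) - 21217 = 4 - 21217 = -21213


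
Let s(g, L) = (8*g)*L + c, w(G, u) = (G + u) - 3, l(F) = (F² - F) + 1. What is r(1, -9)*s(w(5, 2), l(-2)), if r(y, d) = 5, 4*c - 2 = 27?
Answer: 4625/4 ≈ 1156.3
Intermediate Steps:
c = 29/4 (c = ½ + (¼)*27 = ½ + 27/4 = 29/4 ≈ 7.2500)
l(F) = 1 + F² - F
w(G, u) = -3 + G + u
s(g, L) = 29/4 + 8*L*g (s(g, L) = (8*g)*L + 29/4 = 8*L*g + 29/4 = 29/4 + 8*L*g)
r(1, -9)*s(w(5, 2), l(-2)) = 5*(29/4 + 8*(1 + (-2)² - 1*(-2))*(-3 + 5 + 2)) = 5*(29/4 + 8*(1 + 4 + 2)*4) = 5*(29/4 + 8*7*4) = 5*(29/4 + 224) = 5*(925/4) = 4625/4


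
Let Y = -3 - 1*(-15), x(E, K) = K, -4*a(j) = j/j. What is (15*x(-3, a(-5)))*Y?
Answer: -45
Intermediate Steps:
a(j) = -1/4 (a(j) = -j/(4*j) = -1/4*1 = -1/4)
Y = 12 (Y = -3 + 15 = 12)
(15*x(-3, a(-5)))*Y = (15*(-1/4))*12 = -15/4*12 = -45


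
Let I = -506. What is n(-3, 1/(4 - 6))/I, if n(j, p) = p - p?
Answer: 0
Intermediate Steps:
n(j, p) = 0
n(-3, 1/(4 - 6))/I = 0/(-506) = 0*(-1/506) = 0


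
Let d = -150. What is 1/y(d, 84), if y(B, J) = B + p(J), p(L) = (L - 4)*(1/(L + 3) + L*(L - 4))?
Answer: 87/46758230 ≈ 1.8606e-6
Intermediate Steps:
p(L) = (-4 + L)*(1/(3 + L) + L*(-4 + L))
y(B, J) = B + (-4 + J**4 - 8*J**2 - 5*J**3 + 49*J)/(3 + J)
1/y(d, 84) = 1/((-4 + 84**4 - 8*84**2 - 5*84**3 + 49*84 - 150*(3 + 84))/(3 + 84)) = 1/((-4 + 49787136 - 8*7056 - 5*592704 + 4116 - 150*87)/87) = 1/((-4 + 49787136 - 56448 - 2963520 + 4116 - 13050)/87) = 1/((1/87)*46758230) = 1/(46758230/87) = 87/46758230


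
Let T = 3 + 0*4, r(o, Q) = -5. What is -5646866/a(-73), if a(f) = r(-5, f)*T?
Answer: 5646866/15 ≈ 3.7646e+5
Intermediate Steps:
T = 3 (T = 3 + 0 = 3)
a(f) = -15 (a(f) = -5*3 = -15)
-5646866/a(-73) = -5646866/(-15) = -5646866*(-1/15) = 5646866/15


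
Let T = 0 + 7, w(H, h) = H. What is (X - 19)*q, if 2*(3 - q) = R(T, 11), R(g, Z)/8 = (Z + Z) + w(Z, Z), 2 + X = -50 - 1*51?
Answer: 15738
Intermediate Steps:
T = 7
X = -103 (X = -2 + (-50 - 1*51) = -2 + (-50 - 51) = -2 - 101 = -103)
R(g, Z) = 24*Z (R(g, Z) = 8*((Z + Z) + Z) = 8*(2*Z + Z) = 8*(3*Z) = 24*Z)
q = -129 (q = 3 - 12*11 = 3 - ½*264 = 3 - 132 = -129)
(X - 19)*q = (-103 - 19)*(-129) = -122*(-129) = 15738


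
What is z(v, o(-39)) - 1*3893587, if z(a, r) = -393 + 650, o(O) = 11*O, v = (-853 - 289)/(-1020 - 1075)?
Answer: -3893330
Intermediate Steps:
v = 1142/2095 (v = -1142/(-2095) = -1142*(-1/2095) = 1142/2095 ≈ 0.54511)
z(a, r) = 257
z(v, o(-39)) - 1*3893587 = 257 - 1*3893587 = 257 - 3893587 = -3893330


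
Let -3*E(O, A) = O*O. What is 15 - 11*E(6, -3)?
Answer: 147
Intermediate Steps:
E(O, A) = -O²/3 (E(O, A) = -O*O/3 = -O²/3)
15 - 11*E(6, -3) = 15 - (-11)*6²/3 = 15 - (-11)*36/3 = 15 - 11*(-12) = 15 + 132 = 147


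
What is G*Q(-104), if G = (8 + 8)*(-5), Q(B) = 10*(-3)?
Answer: 2400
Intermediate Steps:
Q(B) = -30
G = -80 (G = 16*(-5) = -80)
G*Q(-104) = -80*(-30) = 2400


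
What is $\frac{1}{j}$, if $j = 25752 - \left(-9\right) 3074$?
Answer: $\frac{1}{53418} \approx 1.872 \cdot 10^{-5}$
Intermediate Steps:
$j = 53418$ ($j = 25752 - -27666 = 25752 + 27666 = 53418$)
$\frac{1}{j} = \frac{1}{53418}$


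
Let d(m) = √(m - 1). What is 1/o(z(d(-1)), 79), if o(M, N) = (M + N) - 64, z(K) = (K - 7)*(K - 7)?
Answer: I/(2*(7*√2 + 31*I)) ≈ 0.014636 + 0.004674*I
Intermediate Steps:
d(m) = √(-1 + m)
z(K) = (-7 + K)² (z(K) = (-7 + K)*(-7 + K) = (-7 + K)²)
o(M, N) = -64 + M + N
1/o(z(d(-1)), 79) = 1/(-64 + (-7 + √(-1 - 1))² + 79) = 1/(-64 + (-7 + √(-2))² + 79) = 1/(-64 + (-7 + I*√2)² + 79) = 1/(15 + (-7 + I*√2)²)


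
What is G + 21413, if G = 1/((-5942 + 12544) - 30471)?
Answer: 511106896/23869 ≈ 21413.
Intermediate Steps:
G = -1/23869 (G = 1/(6602 - 30471) = 1/(-23869) = -1/23869 ≈ -4.1895e-5)
G + 21413 = -1/23869 + 21413 = 511106896/23869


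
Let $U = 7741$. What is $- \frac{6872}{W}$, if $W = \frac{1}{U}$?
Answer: $-53196152$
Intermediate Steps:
$W = \frac{1}{7741} \approx 0.00012918$
$- \frac{6872}{W} = - 6872 \frac{1}{\frac{1}{7741}} = \left(-6872\right) 7741 = -53196152$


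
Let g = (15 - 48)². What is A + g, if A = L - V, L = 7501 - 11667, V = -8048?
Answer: 4971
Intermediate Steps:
g = 1089 (g = (-33)² = 1089)
L = -4166
A = 3882 (A = -4166 - 1*(-8048) = -4166 + 8048 = 3882)
A + g = 3882 + 1089 = 4971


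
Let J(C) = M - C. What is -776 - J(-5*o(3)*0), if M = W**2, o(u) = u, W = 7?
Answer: -825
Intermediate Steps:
M = 49 (M = 7**2 = 49)
J(C) = 49 - C
-776 - J(-5*o(3)*0) = -776 - (49 - (-5*3)*0) = -776 - (49 - (-15)*0) = -776 - (49 - 1*0) = -776 - (49 + 0) = -776 - 1*49 = -776 - 49 = -825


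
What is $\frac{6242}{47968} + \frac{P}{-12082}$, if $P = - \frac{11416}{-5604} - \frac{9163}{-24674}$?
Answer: $\frac{325375236190493}{2504252703262128} \approx 0.12993$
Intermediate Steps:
$P = \frac{83256959}{34568274}$ ($P = \left(-11416\right) \left(- \frac{1}{5604}\right) - - \frac{9163}{24674} = \frac{2854}{1401} + \frac{9163}{24674} = \frac{83256959}{34568274} \approx 2.4085$)
$\frac{6242}{47968} + \frac{P}{-12082} = \frac{6242}{47968} + \frac{83256959}{34568274 \left(-12082\right)} = 6242 \cdot \frac{1}{47968} + \frac{83256959}{34568274} \left(- \frac{1}{12082}\right) = \frac{3121}{23984} - \frac{83256959}{417653886468} = \frac{325375236190493}{2504252703262128}$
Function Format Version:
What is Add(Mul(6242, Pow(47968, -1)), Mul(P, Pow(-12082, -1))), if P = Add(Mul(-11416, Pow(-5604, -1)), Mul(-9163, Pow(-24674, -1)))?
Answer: Rational(325375236190493, 2504252703262128) ≈ 0.12993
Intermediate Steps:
P = Rational(83256959, 34568274) (P = Add(Mul(-11416, Rational(-1, 5604)), Mul(-9163, Rational(-1, 24674))) = Add(Rational(2854, 1401), Rational(9163, 24674)) = Rational(83256959, 34568274) ≈ 2.4085)
Add(Mul(6242, Pow(47968, -1)), Mul(P, Pow(-12082, -1))) = Add(Mul(6242, Pow(47968, -1)), Mul(Rational(83256959, 34568274), Pow(-12082, -1))) = Add(Mul(6242, Rational(1, 47968)), Mul(Rational(83256959, 34568274), Rational(-1, 12082))) = Add(Rational(3121, 23984), Rational(-83256959, 417653886468)) = Rational(325375236190493, 2504252703262128)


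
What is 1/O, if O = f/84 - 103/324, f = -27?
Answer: -1134/725 ≈ -1.5641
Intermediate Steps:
O = -725/1134 (O = -27/84 - 103/324 = -27*1/84 - 103*1/324 = -9/28 - 103/324 = -725/1134 ≈ -0.63933)
1/O = 1/(-725/1134) = -1134/725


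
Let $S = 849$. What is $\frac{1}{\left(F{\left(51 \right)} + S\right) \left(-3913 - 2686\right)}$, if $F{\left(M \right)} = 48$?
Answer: $- \frac{1}{5919303} \approx -1.6894 \cdot 10^{-7}$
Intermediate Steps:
$\frac{1}{\left(F{\left(51 \right)} + S\right) \left(-3913 - 2686\right)} = \frac{1}{\left(48 + 849\right) \left(-3913 - 2686\right)} = \frac{1}{897 \left(-6599\right)} = \frac{1}{-5919303} = - \frac{1}{5919303}$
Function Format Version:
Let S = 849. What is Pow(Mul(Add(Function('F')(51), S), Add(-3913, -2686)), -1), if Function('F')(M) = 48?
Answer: Rational(-1, 5919303) ≈ -1.6894e-7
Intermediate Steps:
Pow(Mul(Add(Function('F')(51), S), Add(-3913, -2686)), -1) = Pow(Mul(Add(48, 849), Add(-3913, -2686)), -1) = Pow(Mul(897, -6599), -1) = Pow(-5919303, -1) = Rational(-1, 5919303)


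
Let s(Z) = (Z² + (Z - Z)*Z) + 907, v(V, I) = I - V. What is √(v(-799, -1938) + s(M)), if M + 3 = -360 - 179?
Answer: 2*√73383 ≈ 541.79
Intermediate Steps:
M = -542 (M = -3 + (-360 - 179) = -3 - 539 = -542)
s(Z) = 907 + Z² (s(Z) = (Z² + 0*Z) + 907 = (Z² + 0) + 907 = Z² + 907 = 907 + Z²)
√(v(-799, -1938) + s(M)) = √((-1938 - 1*(-799)) + (907 + (-542)²)) = √((-1938 + 799) + (907 + 293764)) = √(-1139 + 294671) = √293532 = 2*√73383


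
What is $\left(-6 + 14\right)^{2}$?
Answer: $64$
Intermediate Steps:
$\left(-6 + 14\right)^{2} = 8^{2} = 64$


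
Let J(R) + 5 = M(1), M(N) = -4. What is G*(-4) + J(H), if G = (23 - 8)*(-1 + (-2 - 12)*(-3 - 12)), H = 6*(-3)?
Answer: -12549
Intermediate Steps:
H = -18
J(R) = -9 (J(R) = -5 - 4 = -9)
G = 3135 (G = 15*(-1 - 14*(-15)) = 15*(-1 + 210) = 15*209 = 3135)
G*(-4) + J(H) = 3135*(-4) - 9 = -12540 - 9 = -12549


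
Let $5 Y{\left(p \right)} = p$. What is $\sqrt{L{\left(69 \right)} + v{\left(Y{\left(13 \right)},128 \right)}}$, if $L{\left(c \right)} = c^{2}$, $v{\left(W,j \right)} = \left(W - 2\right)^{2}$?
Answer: $\frac{3 \sqrt{13226}}{5} \approx 69.003$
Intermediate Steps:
$Y{\left(p \right)} = \frac{p}{5}$
$v{\left(W,j \right)} = \left(-2 + W\right)^{2}$
$\sqrt{L{\left(69 \right)} + v{\left(Y{\left(13 \right)},128 \right)}} = \sqrt{69^{2} + \left(-2 + \frac{1}{5} \cdot 13\right)^{2}} = \sqrt{4761 + \left(-2 + \frac{13}{5}\right)^{2}} = \sqrt{4761 + \left(\frac{3}{5}\right)^{2}} = \sqrt{4761 + \frac{9}{25}} = \sqrt{\frac{119034}{25}} = \frac{3 \sqrt{13226}}{5}$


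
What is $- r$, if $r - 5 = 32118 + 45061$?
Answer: $-77184$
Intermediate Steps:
$r = 77184$ ($r = 5 + \left(32118 + 45061\right) = 5 + 77179 = 77184$)
$- r = \left(-1\right) 77184 = -77184$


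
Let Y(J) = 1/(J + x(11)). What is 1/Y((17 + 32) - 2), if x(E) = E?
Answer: 58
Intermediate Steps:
Y(J) = 1/(11 + J) (Y(J) = 1/(J + 11) = 1/(11 + J))
1/Y((17 + 32) - 2) = 1/(1/(11 + ((17 + 32) - 2))) = 1/(1/(11 + (49 - 2))) = 1/(1/(11 + 47)) = 1/(1/58) = 58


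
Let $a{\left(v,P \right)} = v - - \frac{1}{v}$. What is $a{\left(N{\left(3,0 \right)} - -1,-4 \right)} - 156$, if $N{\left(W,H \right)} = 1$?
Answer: $- \frac{307}{2} \approx -153.5$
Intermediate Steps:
$a{\left(v,P \right)} = v + \frac{1}{v}$
$a{\left(N{\left(3,0 \right)} - -1,-4 \right)} - 156 = \left(\left(1 - -1\right) + \frac{1}{1 - -1}\right) - 156 = \left(\left(1 + 1\right) + \frac{1}{1 + 1}\right) - 156 = \left(2 + \frac{1}{2}\right) - 156 = \frac{5}{2} - 156 = - \frac{307}{2}$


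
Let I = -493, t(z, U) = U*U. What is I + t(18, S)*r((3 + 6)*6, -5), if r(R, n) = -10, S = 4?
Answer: -653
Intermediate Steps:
t(z, U) = U²
I + t(18, S)*r((3 + 6)*6, -5) = -493 + 4²*(-10) = -493 + 16*(-10) = -493 - 160 = -653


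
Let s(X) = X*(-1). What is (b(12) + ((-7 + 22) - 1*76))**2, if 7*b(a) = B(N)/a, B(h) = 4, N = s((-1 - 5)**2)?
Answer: 1638400/441 ≈ 3715.2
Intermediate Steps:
s(X) = -X
N = -36 (N = -(-1 - 5)**2 = -1*(-6)**2 = -1*36 = -36)
b(a) = 4/(7*a) (b(a) = (4/a)/7 = 4/(7*a))
(b(12) + ((-7 + 22) - 1*76))**2 = ((4/7)/12 + ((-7 + 22) - 1*76))**2 = ((4/7)*(1/12) + (15 - 76))**2 = (1/21 - 61)**2 = (-1280/21)**2 = 1638400/441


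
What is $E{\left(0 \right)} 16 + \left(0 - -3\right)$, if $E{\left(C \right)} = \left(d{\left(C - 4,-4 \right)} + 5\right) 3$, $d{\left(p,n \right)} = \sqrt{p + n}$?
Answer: $243 + 96 i \sqrt{2} \approx 243.0 + 135.76 i$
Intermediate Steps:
$d{\left(p,n \right)} = \sqrt{n + p}$
$E{\left(C \right)} = 15 + 3 \sqrt{-8 + C}$ ($E{\left(C \right)} = \left(\sqrt{-4 + \left(C - 4\right)} + 5\right) 3 = \left(\sqrt{-4 + \left(-4 + C\right)} + 5\right) 3 = \left(\sqrt{-8 + C} + 5\right) 3 = \left(5 + \sqrt{-8 + C}\right) 3 = 15 + 3 \sqrt{-8 + C}$)
$E{\left(0 \right)} 16 + \left(0 - -3\right) = \left(15 + 3 \sqrt{-8 + 0}\right) 16 + \left(0 - -3\right) = \left(15 + 3 \sqrt{-8}\right) 16 + \left(0 + 3\right) = \left(15 + 3 \cdot 2 i \sqrt{2}\right) 16 + 3 = \left(15 + 6 i \sqrt{2}\right) 16 + 3 = \left(240 + 96 i \sqrt{2}\right) + 3 = 243 + 96 i \sqrt{2}$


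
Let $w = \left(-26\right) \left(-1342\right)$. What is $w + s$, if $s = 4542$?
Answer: $39434$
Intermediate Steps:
$w = 34892$
$w + s = 34892 + 4542 = 39434$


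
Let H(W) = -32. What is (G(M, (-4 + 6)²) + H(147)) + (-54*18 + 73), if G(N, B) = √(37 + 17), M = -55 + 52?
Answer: -931 + 3*√6 ≈ -923.65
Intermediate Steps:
M = -3
G(N, B) = 3*√6 (G(N, B) = √54 = 3*√6)
(G(M, (-4 + 6)²) + H(147)) + (-54*18 + 73) = (3*√6 - 32) + (-54*18 + 73) = (-32 + 3*√6) + (-972 + 73) = (-32 + 3*√6) - 899 = -931 + 3*√6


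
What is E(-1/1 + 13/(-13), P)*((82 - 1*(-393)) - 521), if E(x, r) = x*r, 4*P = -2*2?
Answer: -92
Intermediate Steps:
P = -1 (P = (-2*2)/4 = (1/4)*(-4) = -1)
E(x, r) = r*x
E(-1/1 + 13/(-13), P)*((82 - 1*(-393)) - 521) = (-(-1/1 + 13/(-13)))*((82 - 1*(-393)) - 521) = (-(-1*1 + 13*(-1/13)))*((82 + 393) - 521) = (-(-1 - 1))*(475 - 521) = -1*(-2)*(-46) = 2*(-46) = -92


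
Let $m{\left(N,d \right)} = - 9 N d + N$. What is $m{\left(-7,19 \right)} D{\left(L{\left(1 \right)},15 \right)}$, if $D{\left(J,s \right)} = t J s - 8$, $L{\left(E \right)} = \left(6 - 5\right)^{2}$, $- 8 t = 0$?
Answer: $-9520$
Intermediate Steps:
$t = 0$ ($t = \left(- \frac{1}{8}\right) 0 = 0$)
$L{\left(E \right)} = 1$ ($L{\left(E \right)} = 1^{2} = 1$)
$D{\left(J,s \right)} = -8$ ($D{\left(J,s \right)} = 0 J s - 8 = 0 s - 8 = 0 - 8 = -8$)
$m{\left(N,d \right)} = N - 9 N d$ ($m{\left(N,d \right)} = - 9 N d + N = N - 9 N d$)
$m{\left(-7,19 \right)} D{\left(L{\left(1 \right)},15 \right)} = - 7 \left(1 - 171\right) \left(-8\right) = \left(-7\right) \left(-170\right) \left(-8\right) = 1190 \left(-8\right) = -9520$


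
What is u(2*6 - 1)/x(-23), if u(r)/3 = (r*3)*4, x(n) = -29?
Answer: -396/29 ≈ -13.655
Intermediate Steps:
u(r) = 36*r (u(r) = 3*((r*3)*4) = 3*((3*r)*4) = 3*(12*r) = 36*r)
u(2*6 - 1)/x(-23) = (36*(2*6 - 1))/(-29) = (36*(12 - 1))*(-1/29) = (36*11)*(-1/29) = 396*(-1/29) = -396/29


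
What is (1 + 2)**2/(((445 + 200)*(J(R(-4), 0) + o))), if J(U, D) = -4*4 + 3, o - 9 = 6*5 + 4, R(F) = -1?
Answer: 1/2150 ≈ 0.00046512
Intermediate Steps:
o = 43 (o = 9 + (6*5 + 4) = 9 + (30 + 4) = 9 + 34 = 43)
J(U, D) = -13 (J(U, D) = -16 + 3 = -13)
(1 + 2)**2/(((445 + 200)*(J(R(-4), 0) + o))) = (1 + 2)**2/(((445 + 200)*(-13 + 43))) = 3**2/((645*30)) = 9/19350 = 9*(1/19350) = 1/2150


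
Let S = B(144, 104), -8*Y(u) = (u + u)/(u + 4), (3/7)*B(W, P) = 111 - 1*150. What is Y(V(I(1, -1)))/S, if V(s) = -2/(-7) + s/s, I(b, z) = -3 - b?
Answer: 9/13468 ≈ 0.00066825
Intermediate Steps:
B(W, P) = -91 (B(W, P) = 7*(111 - 1*150)/3 = 7*(111 - 150)/3 = (7/3)*(-39) = -91)
V(s) = 9/7 (V(s) = -2*(-⅐) + 1 = 2/7 + 1 = 9/7)
Y(u) = -u/(4*(4 + u)) (Y(u) = -(u + u)/(8*(u + 4)) = -2*u/(8*(4 + u)) = -u/(4*(4 + u)))
S = -91
Y(V(I(1, -1)))/S = -1*9/7/(16 + 4*(9/7))/(-91) = -1*9/7/(16 + 36/7)*(-1/91) = -1*9/7/148/7*(-1/91) = -1*9/7*7/148*(-1/91) = -9/148*(-1/91) = 9/13468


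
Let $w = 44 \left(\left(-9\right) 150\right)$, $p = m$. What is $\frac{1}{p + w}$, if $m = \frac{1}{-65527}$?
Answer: $- \frac{65527}{3892303801} \approx -1.6835 \cdot 10^{-5}$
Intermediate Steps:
$m = - \frac{1}{65527} \approx -1.5261 \cdot 10^{-5}$
$p = - \frac{1}{65527} \approx -1.5261 \cdot 10^{-5}$
$w = -59400$ ($w = 44 \left(-1350\right) = -59400$)
$\frac{1}{p + w} = \frac{1}{- \frac{1}{65527} - 59400} = \frac{1}{- \frac{3892303801}{65527}} = - \frac{65527}{3892303801}$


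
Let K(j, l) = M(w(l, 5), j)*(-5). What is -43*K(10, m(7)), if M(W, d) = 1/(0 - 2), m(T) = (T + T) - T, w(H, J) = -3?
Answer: -215/2 ≈ -107.50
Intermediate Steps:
m(T) = T (m(T) = 2*T - T = T)
M(W, d) = -½ (M(W, d) = 1/(-2) = -½)
K(j, l) = 5/2 (K(j, l) = -½*(-5) = 5/2)
-43*K(10, m(7)) = -43*5/2 = -215/2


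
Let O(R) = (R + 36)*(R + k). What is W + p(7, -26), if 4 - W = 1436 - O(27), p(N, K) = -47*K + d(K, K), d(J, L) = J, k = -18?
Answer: 331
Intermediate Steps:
O(R) = (-18 + R)*(36 + R) (O(R) = (R + 36)*(R - 18) = (36 + R)*(-18 + R) = (-18 + R)*(36 + R))
p(N, K) = -46*K (p(N, K) = -47*K + K = -46*K)
W = -865 (W = 4 - (1436 - (-648 + 27² + 18*27)) = 4 - (1436 - (-648 + 729 + 486)) = 4 - (1436 - 1*567) = 4 - (1436 - 567) = 4 - 1*869 = 4 - 869 = -865)
W + p(7, -26) = -865 - 46*(-26) = -865 + 1196 = 331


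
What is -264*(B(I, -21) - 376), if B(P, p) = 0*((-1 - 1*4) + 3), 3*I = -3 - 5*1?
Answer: 99264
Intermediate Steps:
I = -8/3 (I = (-3 - 5*1)/3 = (-3 - 5)/3 = (1/3)*(-8) = -8/3 ≈ -2.6667)
B(P, p) = 0 (B(P, p) = 0*((-1 - 4) + 3) = 0*(-5 + 3) = 0*(-2) = 0)
-264*(B(I, -21) - 376) = -264*(0 - 376) = -264*(-376) = 99264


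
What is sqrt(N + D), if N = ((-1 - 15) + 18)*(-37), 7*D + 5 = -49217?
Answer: 2*I*sqrt(87045)/7 ≈ 84.295*I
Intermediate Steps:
D = -49222/7 (D = -5/7 + (1/7)*(-49217) = -5/7 - 7031 = -49222/7 ≈ -7031.7)
N = -74 (N = (-16 + 18)*(-37) = 2*(-37) = -74)
sqrt(N + D) = sqrt(-74 - 49222/7) = sqrt(-49740/7) = 2*I*sqrt(87045)/7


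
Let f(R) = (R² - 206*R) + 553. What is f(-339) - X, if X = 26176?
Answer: 159132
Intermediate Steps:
f(R) = 553 + R² - 206*R
f(-339) - X = (553 + (-339)² - 206*(-339)) - 1*26176 = (553 + 114921 + 69834) - 26176 = 185308 - 26176 = 159132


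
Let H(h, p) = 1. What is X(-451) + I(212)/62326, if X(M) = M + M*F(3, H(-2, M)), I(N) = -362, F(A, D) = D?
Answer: -28109207/31163 ≈ -902.01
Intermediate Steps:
X(M) = 2*M (X(M) = M + M*1 = M + M = 2*M)
X(-451) + I(212)/62326 = 2*(-451) - 362/62326 = -902 - 362*1/62326 = -902 - 181/31163 = -28109207/31163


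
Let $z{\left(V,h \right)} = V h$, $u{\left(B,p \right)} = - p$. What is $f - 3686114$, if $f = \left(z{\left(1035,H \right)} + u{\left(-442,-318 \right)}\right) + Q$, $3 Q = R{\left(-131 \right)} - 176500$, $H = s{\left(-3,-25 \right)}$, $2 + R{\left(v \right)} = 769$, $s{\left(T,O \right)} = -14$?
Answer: $- \frac{11276591}{3} \approx -3.7589 \cdot 10^{6}$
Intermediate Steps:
$R{\left(v \right)} = 767$ ($R{\left(v \right)} = -2 + 769 = 767$)
$H = -14$
$Q = - \frac{175733}{3}$ ($Q = \frac{767 - 176500}{3} = \frac{1}{3} \left(-175733\right) = - \frac{175733}{3} \approx -58578.0$)
$f = - \frac{218249}{3}$ ($f = \left(1035 \left(-14\right) - -318\right) - \frac{175733}{3} = \left(-14490 + 318\right) - \frac{175733}{3} = -14172 - \frac{175733}{3} = - \frac{218249}{3} \approx -72750.0$)
$f - 3686114 = - \frac{218249}{3} - 3686114 = - \frac{11276591}{3}$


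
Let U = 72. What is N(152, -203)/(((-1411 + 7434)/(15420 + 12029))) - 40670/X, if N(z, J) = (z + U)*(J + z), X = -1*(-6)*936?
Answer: -880647749513/16912584 ≈ -52071.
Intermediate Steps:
X = 5616 (X = 6*936 = 5616)
N(z, J) = (72 + z)*(J + z) (N(z, J) = (z + 72)*(J + z) = (72 + z)*(J + z))
N(152, -203)/(((-1411 + 7434)/(15420 + 12029))) - 40670/X = (152² + 72*(-203) + 72*152 - 203*152)/(((-1411 + 7434)/(15420 + 12029))) - 40670/5616 = (23104 - 14616 + 10944 - 30856)/((6023/27449)) - 40670*1/5616 = -11424/(6023*(1/27449)) - 20335/2808 = -11424/6023/27449 - 20335/2808 = -11424*27449/6023 - 20335/2808 = -313577376/6023 - 20335/2808 = -880647749513/16912584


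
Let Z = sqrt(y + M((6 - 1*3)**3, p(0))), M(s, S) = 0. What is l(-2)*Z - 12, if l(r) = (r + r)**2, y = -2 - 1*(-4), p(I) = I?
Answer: -12 + 16*sqrt(2) ≈ 10.627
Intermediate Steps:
y = 2 (y = -2 + 4 = 2)
l(r) = 4*r**2 (l(r) = (2*r)**2 = 4*r**2)
Z = sqrt(2) (Z = sqrt(2 + 0) = sqrt(2) ≈ 1.4142)
l(-2)*Z - 12 = (4*(-2)**2)*sqrt(2) - 12 = (4*4)*sqrt(2) - 12 = 16*sqrt(2) - 12 = -12 + 16*sqrt(2)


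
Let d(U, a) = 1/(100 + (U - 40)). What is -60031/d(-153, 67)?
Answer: 5582883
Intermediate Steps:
d(U, a) = 1/(60 + U) (d(U, a) = 1/(100 + (-40 + U)) = 1/(60 + U))
-60031/d(-153, 67) = -60031/(1/(60 - 153)) = -60031/(1/(-93)) = -60031/(-1/93) = -60031*(-93) = 5582883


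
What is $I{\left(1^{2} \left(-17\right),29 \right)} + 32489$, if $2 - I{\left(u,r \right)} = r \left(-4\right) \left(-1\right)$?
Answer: $32375$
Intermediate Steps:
$I{\left(u,r \right)} = 2 - 4 r$ ($I{\left(u,r \right)} = 2 - r \left(-4\right) \left(-1\right) = 2 - - 4 r \left(-1\right) = 2 - 4 r$)
$I{\left(1^{2} \left(-17\right),29 \right)} + 32489 = \left(2 - 116\right) + 32489 = -114 + 32489 = 32375$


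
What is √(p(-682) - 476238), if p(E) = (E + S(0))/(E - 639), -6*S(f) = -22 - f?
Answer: I*√7479485457117/3963 ≈ 690.1*I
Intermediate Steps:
S(f) = 11/3 + f/6 (S(f) = -(-22 - f)/6 = 11/3 + f/6)
p(E) = (11/3 + E)/(-639 + E) (p(E) = (E + (11/3 + (⅙)*0))/(E - 639) = (E + (11/3 + 0))/(-639 + E) = (E + 11/3)/(-639 + E) = (11/3 + E)/(-639 + E))
√(p(-682) - 476238) = √((11/3 - 682)/(-639 - 682) - 476238) = √(-2035/3/(-1321) - 476238) = √(-1/1321*(-2035/3) - 476238) = √(2035/3963 - 476238) = √(-1887329159/3963) = I*√7479485457117/3963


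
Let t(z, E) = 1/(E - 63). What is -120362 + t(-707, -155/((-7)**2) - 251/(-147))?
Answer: -1140430097/9475 ≈ -1.2036e+5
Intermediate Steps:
t(z, E) = 1/(-63 + E)
-120362 + t(-707, -155/((-7)**2) - 251/(-147)) = -120362 + 1/(-63 + (-155/((-7)**2) - 251/(-147))) = -120362 + 1/(-63 + (-155/49 - 251*(-1/147))) = -120362 + 1/(-63 + (-155*1/49 + 251/147)) = -120362 + 1/(-63 + (-155/49 + 251/147)) = -120362 + 1/(-63 - 214/147) = -120362 + 1/(-9475/147) = -120362 - 147/9475 = -1140430097/9475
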